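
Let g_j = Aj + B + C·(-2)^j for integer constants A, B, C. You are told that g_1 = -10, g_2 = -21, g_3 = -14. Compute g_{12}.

The three given values yield: A + B - 2C = -10; 2A + B + 4C = -21; 3A + B - 8C = -14.
Subtracting the first from the second: A + 6C = -11.
Subtracting the second from the third: A - 12C = 7.
Solving: C = -1, A = -5, then B = -7.
So g_j = -5·j + (-7) + (-1)·(-2)^j; at j=12 this is -4163.

-4163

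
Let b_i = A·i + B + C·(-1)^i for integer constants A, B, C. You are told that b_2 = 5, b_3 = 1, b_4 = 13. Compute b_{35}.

129

At i = 2, 3, 4: 2A + B + C = 5; 3A + B - C = 1; 4A + B + C = 13.
Subtracting the first from the second: A - 2C = -4.
Subtracting the second from the third: A + 2C = 12.
Solving: C = 4, A = 4, then B = -7.
Therefore b_{35} = 140 + (-7) + 4·(-1) = 129.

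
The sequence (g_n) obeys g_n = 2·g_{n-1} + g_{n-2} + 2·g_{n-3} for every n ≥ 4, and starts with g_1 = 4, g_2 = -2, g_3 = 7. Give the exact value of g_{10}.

6032

Applying the relation repeatedly:
g_4 = 20  g_5 = 43  g_6 = 120  g_7 = 323  g_8 = 852  g_9 = 2267  g_{10} = 6032.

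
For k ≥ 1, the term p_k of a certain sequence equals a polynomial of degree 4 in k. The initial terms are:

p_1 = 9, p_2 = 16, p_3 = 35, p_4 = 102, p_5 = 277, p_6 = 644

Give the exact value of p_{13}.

20685

1st diffs: 7, 19, 67, 175, 367.
2nd diffs: 12, 48, 108, 192.
3rd diffs: 36, 60, 84.
4th diffs: 24, 24 (constant).
Newton forward-difference form: p_k = 9 + 7·C(k-1,1) + 12·C(k-1,2) + 36·C(k-1,3) + 24·C(k-1,4).
At k = 13: k-1 = 12, so p_{13} = 9 + 84 + 792 + 7920 + 11880 = 20685.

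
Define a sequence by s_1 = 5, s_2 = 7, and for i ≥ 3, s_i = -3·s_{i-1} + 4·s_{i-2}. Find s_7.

Compute successive terms:
s_3 = -1, s_4 = 31, s_5 = -97, s_6 = 415, s_7 = -1633.
(Characteristic roots are 1 and -4.)

-1633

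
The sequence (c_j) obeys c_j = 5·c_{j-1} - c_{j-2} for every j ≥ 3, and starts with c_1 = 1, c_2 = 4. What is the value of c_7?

Iterate the recurrence:
c_3 = 19, c_4 = 91, c_5 = 436, c_6 = 2089, c_7 = 10009.

10009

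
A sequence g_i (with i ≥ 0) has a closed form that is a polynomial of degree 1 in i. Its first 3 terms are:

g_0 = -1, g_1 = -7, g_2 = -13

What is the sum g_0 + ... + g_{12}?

1st diffs: -6, -6 (constant).
So g_i = -6i - 1.
Continuing: …, -19, -25, -31, -37, …, g_{12} = -73.
Summing i = 0..12 (13 terms) gives -481.

-481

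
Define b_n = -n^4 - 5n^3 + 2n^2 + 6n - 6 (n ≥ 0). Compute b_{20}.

-199086

b_{20} = -1·20^4 - 5·20^3 + 2·20^2 + 6·20 - 6 = -199086.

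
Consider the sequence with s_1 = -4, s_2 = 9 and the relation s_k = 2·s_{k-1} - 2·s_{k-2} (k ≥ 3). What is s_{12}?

s_3 = 26;  s_4 = 34;  s_5 = 16;  s_6 = -36;  s_7 = -104;  s_8 = -136;  s_9 = -64;  s_{10} = 144;  s_{11} = 416;  s_{12} = 544.

544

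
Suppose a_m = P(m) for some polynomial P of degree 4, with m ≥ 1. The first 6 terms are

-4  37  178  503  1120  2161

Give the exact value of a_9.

1st diffs: 41, 141, 325, 617, 1041.
2nd diffs: 100, 184, 292, 424.
3rd diffs: 84, 108, 132.
4th diffs: 24, 24 (constant).
Newton forward-difference form: a_m = -4 + 41·C(m-1,1) + 100·C(m-1,2) + 84·C(m-1,3) + 24·C(m-1,4).
At m = 9: m-1 = 8, so a_9 = -4 + 328 + 2800 + 4704 + 1680 = 9508.

9508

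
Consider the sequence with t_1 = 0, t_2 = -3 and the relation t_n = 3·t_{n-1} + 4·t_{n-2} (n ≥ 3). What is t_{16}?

-644245095

t_3 = -9, t_4 = -39, t_5 = -153, …, t_{13} = -10066329, t_{14} = -40265319, t_{15} = -161061273, t_{16} = -644245095.
(Characteristic roots are 4 and -1.)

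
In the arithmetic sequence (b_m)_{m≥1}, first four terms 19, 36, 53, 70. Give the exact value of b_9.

Common difference d = 17.
b_m = 19 + (m - 1)·17.
b_9 = 19 + 8·17 = 155.

155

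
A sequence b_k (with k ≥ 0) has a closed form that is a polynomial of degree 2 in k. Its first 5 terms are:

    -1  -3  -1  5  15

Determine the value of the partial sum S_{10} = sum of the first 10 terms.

1st diffs: -2, 2, 6, 10.
2nd diffs: 4, 4, 4 (constant).
So b_k = 2k^2 - 4k - 1.
Continuing: …, 29, 47, 69, 95, …, b_9 = 125.
Summing k = 0..9 (10 terms) gives 380.

380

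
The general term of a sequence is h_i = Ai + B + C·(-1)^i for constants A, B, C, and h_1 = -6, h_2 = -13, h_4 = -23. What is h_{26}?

-133

Plug in i = 1, 2, 4: A + B - C = -6; 2A + B + C = -13; 4A + B + C = -23.
Subtracting the first from the second: A + 2C = -7.
Subtracting the second from the third: 2A = -10.
Solving: C = -1, A = -5, then B = -2.
Hence h_{26} = -5·26 + (-2) + (-1)·1 = -133.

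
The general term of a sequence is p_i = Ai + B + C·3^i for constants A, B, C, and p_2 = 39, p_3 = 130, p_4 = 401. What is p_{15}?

71744542

The three given values yield: 2A + B + 9C = 39; 3A + B + 27C = 130; 4A + B + 81C = 401.
Subtracting the first from the second: A + 18C = 91.
Subtracting the second from the third: A + 54C = 271.
Solving: C = 5, A = 1, then B = -8.
Therefore p_{15} = 15 + (-8) + 5·14348907 = 71744542.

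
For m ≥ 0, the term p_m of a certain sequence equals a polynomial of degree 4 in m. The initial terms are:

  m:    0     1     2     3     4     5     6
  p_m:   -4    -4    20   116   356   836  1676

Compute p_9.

7916

1st diffs: 0, 24, 96, 240, 480, 840.
2nd diffs: 24, 72, 144, 240, 360.
3rd diffs: 48, 72, 96, 120.
4th diffs: 24, 24, 24 (constant).
So p_m = m^4 + 2m^3 - m^2 - 2m - 4.
Evaluating at m = 9 gives p_9 = 7916.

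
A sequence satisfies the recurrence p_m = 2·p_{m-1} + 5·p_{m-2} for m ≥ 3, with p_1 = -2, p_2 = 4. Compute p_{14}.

2200684

Applying the relation repeatedly:
p_3 = -2; p_4 = 16; p_5 = 22; …; p_{11} = 53518; p_{12} = 185056; p_{13} = 637702; p_{14} = 2200684.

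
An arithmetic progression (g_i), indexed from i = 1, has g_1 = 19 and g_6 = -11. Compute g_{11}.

-41

Common difference d = (-11 - 19) / (6 - 1) = -6.
g_i = 19 + (i - 1)·(-6).
g_{11} = 19 + 10·(-6) = -41.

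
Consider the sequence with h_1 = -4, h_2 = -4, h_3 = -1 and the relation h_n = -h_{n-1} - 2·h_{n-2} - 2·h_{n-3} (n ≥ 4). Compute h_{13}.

-67

Iterate the recurrence:
h_4 = 17; h_5 = -7; h_6 = -25; h_7 = 5; h_8 = 59; h_9 = -19; h_{10} = -109; h_{11} = 29; h_{12} = 227; h_{13} = -67.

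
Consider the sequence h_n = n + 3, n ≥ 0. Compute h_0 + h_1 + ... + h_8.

Over n = 0..8: Σn = 36.
Total = (1)·36 + (3)·9 = 63.

63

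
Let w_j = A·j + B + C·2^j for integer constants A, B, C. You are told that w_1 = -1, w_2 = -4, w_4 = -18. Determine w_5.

-35

Plug in j = 1, 2, 4: A + B + 2C = -1; 2A + B + 4C = -4; 4A + B + 16C = -18.
Subtracting the first from the second: A + 2C = -3.
Subtracting the second from the third: 2A + 12C = -14.
Solving: C = -1, A = -1, then B = 2.
So w_j = -1·j + 2 + (-1)·2^j; at j=5 this is -35.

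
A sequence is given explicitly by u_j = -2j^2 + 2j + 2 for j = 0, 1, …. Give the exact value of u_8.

-110

u_8 = -2·8^2 + 2·8 + 2 = -110.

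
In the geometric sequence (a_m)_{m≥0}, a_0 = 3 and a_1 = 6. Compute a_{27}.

402653184

Common ratio r = 2.
a_m = 3·2^(m-0).
a_{27} = 3·2^27 = 402653184.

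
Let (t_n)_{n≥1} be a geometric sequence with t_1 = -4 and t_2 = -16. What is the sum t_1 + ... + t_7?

Common ratio r = 4.
t_n = (-4)·4^(n-1).
S = (-4)·(4^7 - 1)/(4 - 1) = (-4)·(16384 - 1)/(3) = -21844.

-21844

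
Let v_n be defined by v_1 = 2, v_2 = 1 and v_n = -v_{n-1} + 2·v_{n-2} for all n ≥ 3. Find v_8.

v_3 = 3; v_4 = -1; v_5 = 7; v_6 = -9; v_7 = 23; v_8 = -41.
(Characteristic roots are 1 and -2.)

-41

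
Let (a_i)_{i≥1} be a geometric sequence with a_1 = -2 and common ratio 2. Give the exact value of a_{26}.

a_i = (-2)·2^(i-1).
a_{26} = (-2)·2^25 = -67108864.

-67108864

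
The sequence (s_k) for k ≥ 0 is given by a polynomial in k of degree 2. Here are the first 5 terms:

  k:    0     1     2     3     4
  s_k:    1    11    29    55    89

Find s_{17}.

1st diffs: 10, 18, 26, 34.
2nd diffs: 8, 8, 8 (constant).
Newton forward-difference form: s_k = 1 + 10·C(k,1) + 8·C(k,2).
At k = 17: k = 17, so s_{17} = 1 + 170 + 1088 = 1259.

1259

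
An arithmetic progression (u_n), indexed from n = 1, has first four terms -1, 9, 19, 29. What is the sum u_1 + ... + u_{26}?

3224

Common difference d = 10.
u_n = -1 + (n - 1)·10.
u_{26} = 249; S = 26·(-1 + 249)/2 = 3224.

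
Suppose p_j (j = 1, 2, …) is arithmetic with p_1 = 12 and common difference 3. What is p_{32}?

105

p_j = 12 + (j - 1)·3.
p_{32} = 12 + 31·3 = 105.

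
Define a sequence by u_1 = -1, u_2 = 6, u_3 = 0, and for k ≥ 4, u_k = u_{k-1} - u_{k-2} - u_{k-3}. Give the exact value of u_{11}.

-64

Iterate the recurrence:
u_4 = -5;  u_5 = -11;  u_6 = -6;  u_7 = 10;  u_8 = 27;  u_9 = 23;  u_{10} = -14;  u_{11} = -64.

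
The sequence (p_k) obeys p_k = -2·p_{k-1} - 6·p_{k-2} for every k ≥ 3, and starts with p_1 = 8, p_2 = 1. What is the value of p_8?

Step forward from the initial values:
p_3 = -50; p_4 = 94; p_5 = 112; p_6 = -788; p_7 = 904; p_8 = 2920.

2920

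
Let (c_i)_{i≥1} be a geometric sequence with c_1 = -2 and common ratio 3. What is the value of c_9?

-13122

c_i = (-2)·3^(i-1).
c_9 = (-2)·3^8 = -13122.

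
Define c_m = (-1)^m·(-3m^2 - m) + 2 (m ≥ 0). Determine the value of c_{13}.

522

(-1)^13 = -1; -3m^2 - m at m=13 is -520; so c_{13} = 522.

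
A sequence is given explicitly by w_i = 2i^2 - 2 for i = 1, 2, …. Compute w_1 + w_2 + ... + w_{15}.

Over i = 1..15: Σi = 120, Σi² = 1240.
Total = (2)·1240 + (-2)·15 = 2450.

2450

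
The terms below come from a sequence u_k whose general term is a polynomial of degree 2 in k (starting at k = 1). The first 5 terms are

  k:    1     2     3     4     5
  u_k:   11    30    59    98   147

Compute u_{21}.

2291

1st diffs: 19, 29, 39, 49.
2nd diffs: 10, 10, 10 (constant).
So u_k = 5k^2 + 4k + 2.
Evaluating at k = 21 gives u_{21} = 2291.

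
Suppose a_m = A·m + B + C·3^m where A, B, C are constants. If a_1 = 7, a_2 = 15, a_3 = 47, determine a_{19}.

2324522863

At m = 1, 2, 3: A + B + 3C = 7; 2A + B + 9C = 15; 3A + B + 27C = 47.
Subtracting the first from the second: A + 6C = 8.
Subtracting the second from the third: A + 18C = 32.
Solving: C = 2, A = -4, then B = 5.
Therefore a_{19} = -76 + 5 + 2·1162261467 = 2324522863.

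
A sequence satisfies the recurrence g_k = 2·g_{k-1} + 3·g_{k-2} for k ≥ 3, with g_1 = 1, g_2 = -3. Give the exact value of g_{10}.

-9843

g_3 = -3  g_4 = -15  g_5 = -39  g_6 = -123  g_7 = -363  g_8 = -1095  g_9 = -3279  g_{10} = -9843.
(Characteristic roots are 3 and -1.)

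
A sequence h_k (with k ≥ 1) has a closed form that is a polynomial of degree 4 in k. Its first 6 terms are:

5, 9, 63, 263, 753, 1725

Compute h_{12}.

1st diffs: 4, 54, 200, 490, 972.
2nd diffs: 50, 146, 290, 482.
3rd diffs: 96, 144, 192.
4th diffs: 48, 48 (constant).
Newton forward-difference form: h_k = 5 + 4·C(k-1,1) + 50·C(k-1,2) + 96·C(k-1,3) + 48·C(k-1,4).
At k = 12: k-1 = 11, so h_{12} = 5 + 44 + 2750 + 15840 + 15840 = 34479.

34479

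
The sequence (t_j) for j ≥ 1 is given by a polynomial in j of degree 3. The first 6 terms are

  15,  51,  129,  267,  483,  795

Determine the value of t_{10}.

1st diffs: 36, 78, 138, 216, 312.
2nd diffs: 42, 60, 78, 96.
3rd diffs: 18, 18, 18 (constant).
So t_j = 3j^3 + 3j^2 + 6j + 3.
Evaluating at j = 10 gives t_{10} = 3363.

3363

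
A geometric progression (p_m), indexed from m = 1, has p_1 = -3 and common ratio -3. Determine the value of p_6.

p_m = (-3)·(-3)^(m-1).
p_6 = (-3)·(-3)^5 = 729.

729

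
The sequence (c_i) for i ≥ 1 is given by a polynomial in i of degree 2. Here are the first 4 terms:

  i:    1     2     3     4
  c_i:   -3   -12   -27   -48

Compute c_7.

1st diffs: -9, -15, -21.
2nd diffs: -6, -6 (constant).
Newton forward-difference form: c_i = -3 + (-9)·C(i-1,1) + (-6)·C(i-1,2).
At i = 7: i-1 = 6, so c_7 = -3 - 54 - 90 = -147.

-147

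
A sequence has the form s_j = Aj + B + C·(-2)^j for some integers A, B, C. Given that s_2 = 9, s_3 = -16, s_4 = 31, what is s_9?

-1030

At j = 2, 3, 4: 2A + B + 4C = 9; 3A + B - 8C = -16; 4A + B + 16C = 31.
Subtracting the first from the second: A - 12C = -25.
Subtracting the second from the third: A + 24C = 47.
Solving: C = 2, A = -1, then B = 3.
Therefore s_9 = -9 + 3 + 2·(-512) = -1030.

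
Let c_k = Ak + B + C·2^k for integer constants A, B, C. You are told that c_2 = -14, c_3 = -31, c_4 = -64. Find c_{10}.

-4102

Plug in k = 2, 3, 4: 2A + B + 4C = -14; 3A + B + 8C = -31; 4A + B + 16C = -64.
Subtracting the first from the second: A + 4C = -17.
Subtracting the second from the third: A + 8C = -33.
Solving: C = -4, A = -1, then B = 4.
So c_k = -1·k + 4 + (-4)·2^k; at k=10 this is -4102.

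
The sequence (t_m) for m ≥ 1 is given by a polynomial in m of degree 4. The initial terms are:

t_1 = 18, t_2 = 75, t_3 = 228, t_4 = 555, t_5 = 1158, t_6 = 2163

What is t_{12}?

26715

1st diffs: 57, 153, 327, 603, 1005.
2nd diffs: 96, 174, 276, 402.
3rd diffs: 78, 102, 126.
4th diffs: 24, 24 (constant).
Newton forward-difference form: t_m = 18 + 57·C(m-1,1) + 96·C(m-1,2) + 78·C(m-1,3) + 24·C(m-1,4).
At m = 12: m-1 = 11, so t_{12} = 18 + 627 + 5280 + 12870 + 7920 = 26715.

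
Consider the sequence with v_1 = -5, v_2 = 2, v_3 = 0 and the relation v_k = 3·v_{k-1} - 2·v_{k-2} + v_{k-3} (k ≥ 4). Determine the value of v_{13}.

-20455

Compute successive terms:
v_4 = -9;  v_5 = -25;  v_6 = -57;  v_7 = -130;  v_8 = -301;  v_9 = -700;  v_{10} = -1628;  v_{11} = -3785;  v_{12} = -8799;  v_{13} = -20455.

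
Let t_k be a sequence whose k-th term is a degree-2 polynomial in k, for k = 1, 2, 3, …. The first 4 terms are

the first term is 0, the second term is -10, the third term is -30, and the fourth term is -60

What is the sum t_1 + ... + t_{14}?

-4550

1st diffs: -10, -20, -30.
2nd diffs: -10, -10 (constant).
Newton forward-difference form: t_k = (-10)·C(k-1,1) + (-10)·C(k-1,2).
Continuing: …, -100, -150, -210, -280, …, t_{14} = -910.
Summing k = 1..14 (14 terms) gives -4550.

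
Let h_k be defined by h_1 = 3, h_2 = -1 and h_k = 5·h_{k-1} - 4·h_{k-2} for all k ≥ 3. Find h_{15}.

-357913937

Applying the relation repeatedly:
h_3 = -17  h_4 = -81  h_5 = -337  …  h_{12} = -5592401  h_{13} = -22369617  h_{14} = -89478481  h_{15} = -357913937.
(Characteristic roots are 4 and 1.)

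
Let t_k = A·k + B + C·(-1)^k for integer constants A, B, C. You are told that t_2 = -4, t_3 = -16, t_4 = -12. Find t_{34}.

The three given values yield: 2A + B + C = -4; 3A + B - C = -16; 4A + B + C = -12.
Subtracting the first from the second: A - 2C = -12.
Subtracting the second from the third: A + 2C = 4.
Solving: C = 4, A = -4, then B = 0.
Hence t_{34} = -4·34 + 0 + 4·1 = -132.

-132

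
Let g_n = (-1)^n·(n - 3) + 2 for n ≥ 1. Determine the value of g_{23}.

-18

(-1)^23 = -1; n - 3 at n=23 is 20; so g_{23} = -18.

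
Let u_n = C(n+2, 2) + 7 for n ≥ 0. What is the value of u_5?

28

C(7, 2) = 21, so u_5 = 28.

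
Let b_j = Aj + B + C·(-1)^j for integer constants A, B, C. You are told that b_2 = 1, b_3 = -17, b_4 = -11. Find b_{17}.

-101

Plug in j = 2, 3, 4: 2A + B + C = 1; 3A + B - C = -17; 4A + B + C = -11.
Subtracting the first from the second: A - 2C = -18.
Subtracting the second from the third: A + 2C = 6.
Solving: C = 6, A = -6, then B = 7.
Therefore b_{17} = -102 + 7 + 6·(-1) = -101.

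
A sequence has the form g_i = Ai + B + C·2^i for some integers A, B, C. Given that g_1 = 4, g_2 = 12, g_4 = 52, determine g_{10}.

3088

The three given values yield: A + B + 2C = 4; 2A + B + 4C = 12; 4A + B + 16C = 52.
Subtracting the first from the second: A + 2C = 8.
Subtracting the second from the third: 2A + 12C = 40.
Solving: C = 3, A = 2, then B = -4.
Hence g_{10} = 2·10 + (-4) + 3·1024 = 3088.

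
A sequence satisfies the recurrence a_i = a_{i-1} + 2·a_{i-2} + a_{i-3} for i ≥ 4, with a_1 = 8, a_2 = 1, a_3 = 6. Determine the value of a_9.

653

Applying the relation repeatedly:
a_4 = 16;  a_5 = 29;  a_6 = 67;  a_7 = 141;  a_8 = 304;  a_9 = 653.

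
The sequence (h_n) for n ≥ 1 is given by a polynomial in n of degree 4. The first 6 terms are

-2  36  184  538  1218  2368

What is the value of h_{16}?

88558

1st diffs: 38, 148, 354, 680, 1150.
2nd diffs: 110, 206, 326, 470.
3rd diffs: 96, 120, 144.
4th diffs: 24, 24 (constant).
Newton forward-difference form: h_n = -2 + 38·C(n-1,1) + 110·C(n-1,2) + 96·C(n-1,3) + 24·C(n-1,4).
At n = 16: n-1 = 15, so h_{16} = -2 + 570 + 11550 + 43680 + 32760 = 88558.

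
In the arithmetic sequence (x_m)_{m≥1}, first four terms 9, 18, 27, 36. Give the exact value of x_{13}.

Common difference d = 9.
x_m = 9 + (m - 1)·9.
x_{13} = 9 + 12·9 = 117.

117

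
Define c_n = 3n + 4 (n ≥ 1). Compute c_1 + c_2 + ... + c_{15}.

420

Over n = 1..15: Σn = 120.
Total = (3)·120 + (4)·15 = 420.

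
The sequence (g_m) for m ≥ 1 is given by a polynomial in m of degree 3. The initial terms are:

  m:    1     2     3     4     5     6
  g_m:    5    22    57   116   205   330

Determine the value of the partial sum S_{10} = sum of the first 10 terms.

4235

1st diffs: 17, 35, 59, 89, 125.
2nd diffs: 18, 24, 30, 36.
3rd diffs: 6, 6, 6 (constant).
Newton forward-difference form: g_m = 5 + 17·C(m-1,1) + 18·C(m-1,2) + 6·C(m-1,3).
Continuing: 497, 712, 981, 1310.
Summing m = 1..10 (10 terms) gives 4235.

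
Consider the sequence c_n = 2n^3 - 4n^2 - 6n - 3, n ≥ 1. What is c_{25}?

28597

c_{25} = 2·25^3 - 4·25^2 - 6·25 - 3 = 28597.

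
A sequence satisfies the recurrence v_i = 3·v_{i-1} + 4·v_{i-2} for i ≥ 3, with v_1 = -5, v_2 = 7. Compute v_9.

26209

v_3 = 1; v_4 = 31; v_5 = 97; v_6 = 415; v_7 = 1633; v_8 = 6559; v_9 = 26209.
(Characteristic roots are 4 and -1.)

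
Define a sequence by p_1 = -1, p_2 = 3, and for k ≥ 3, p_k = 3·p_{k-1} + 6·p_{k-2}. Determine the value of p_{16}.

Applying the relation repeatedly:
p_3 = 3, p_4 = 27, p_5 = 99, …, p_{13} = 13829859, p_{14} = 60468363, p_{15} = 264384243, p_{16} = 1155962907.

1155962907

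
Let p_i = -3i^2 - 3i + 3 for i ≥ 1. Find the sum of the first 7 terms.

-483

Over i = 1..7: Σi = 28, Σi² = 140.
Total = (-3)·140 + (-3)·28 + (3)·7 = -483.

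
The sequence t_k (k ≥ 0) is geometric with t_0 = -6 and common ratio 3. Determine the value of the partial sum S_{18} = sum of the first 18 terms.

-1162261464

t_k = (-6)·3^(k-0).
S = (-6)·(3^18 - 1)/(3 - 1) = (-6)·(387420489 - 1)/(2) = -1162261464.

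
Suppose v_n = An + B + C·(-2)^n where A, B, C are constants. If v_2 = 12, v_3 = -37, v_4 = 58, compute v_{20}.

4194282

At n = 2, 3, 4: 2A + B + 4C = 12; 3A + B - 8C = -37; 4A + B + 16C = 58.
Subtracting the first from the second: A - 12C = -49.
Subtracting the second from the third: A + 24C = 95.
Solving: C = 4, A = -1, then B = -2.
Therefore v_{20} = -20 + (-2) + 4·1048576 = 4194282.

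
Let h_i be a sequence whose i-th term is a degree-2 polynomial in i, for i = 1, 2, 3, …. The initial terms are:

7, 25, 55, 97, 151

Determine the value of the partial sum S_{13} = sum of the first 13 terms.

4927

1st diffs: 18, 30, 42, 54.
2nd diffs: 12, 12, 12 (constant).
Newton forward-difference form: h_i = 7 + 18·C(i-1,1) + 12·C(i-1,2).
Continuing: …, 217, 295, 385, 487, …, h_{13} = 1015.
Summing i = 1..13 (13 terms) gives 4927.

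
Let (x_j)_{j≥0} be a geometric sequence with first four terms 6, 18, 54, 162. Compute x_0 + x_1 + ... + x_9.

177144

Common ratio r = 3.
x_j = 6·3^(j-0).
S = 6·(3^10 - 1)/(3 - 1) = 6·(59049 - 1)/(2) = 177144.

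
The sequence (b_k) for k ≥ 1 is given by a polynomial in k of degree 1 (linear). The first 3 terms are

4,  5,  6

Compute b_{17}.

20

1st diffs: 1, 1 (constant).
So b_k = k + 3.
Evaluating at k = 17 gives b_{17} = 20.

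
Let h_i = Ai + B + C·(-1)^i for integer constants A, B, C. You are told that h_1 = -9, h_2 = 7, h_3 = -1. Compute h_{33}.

Write the equations: A + B - C = -9; 2A + B + C = 7; 3A + B - C = -1.
Subtracting the first from the second: A + 2C = 16.
Subtracting the second from the third: A - 2C = -8.
Solving: C = 6, A = 4, then B = -7.
Therefore h_{33} = 132 + (-7) + 6·(-1) = 119.

119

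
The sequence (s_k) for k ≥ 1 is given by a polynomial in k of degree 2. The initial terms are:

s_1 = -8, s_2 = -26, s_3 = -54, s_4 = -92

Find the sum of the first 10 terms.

1st diffs: -18, -28, -38.
2nd diffs: -10, -10 (constant).
Newton forward-difference form: s_k = -8 + (-18)·C(k-1,1) + (-10)·C(k-1,2).
Continuing: …, -140, -198, -266, -344, …, s_{10} = -530.
Summing k = 1..10 (10 terms) gives -2090.

-2090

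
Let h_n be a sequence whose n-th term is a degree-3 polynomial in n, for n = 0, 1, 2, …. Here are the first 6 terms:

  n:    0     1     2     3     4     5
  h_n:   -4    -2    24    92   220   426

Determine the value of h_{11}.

4308

1st diffs: 2, 26, 68, 128, 206.
2nd diffs: 24, 42, 60, 78.
3rd diffs: 18, 18, 18 (constant).
So h_n = 3n^3 + 3n^2 - 4n - 4.
Evaluating at n = 11 gives h_{11} = 4308.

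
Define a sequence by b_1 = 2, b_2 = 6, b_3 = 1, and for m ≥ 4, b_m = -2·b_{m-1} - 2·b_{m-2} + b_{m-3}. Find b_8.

Iterate the recurrence:
b_4 = -12;  b_5 = 28;  b_6 = -31;  b_7 = -6;  b_8 = 102.

102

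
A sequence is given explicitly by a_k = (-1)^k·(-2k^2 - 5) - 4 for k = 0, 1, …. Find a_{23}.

1059

(-1)^23 = -1; -2k^2 - 5 at k=23 is -1063; so a_{23} = 1059.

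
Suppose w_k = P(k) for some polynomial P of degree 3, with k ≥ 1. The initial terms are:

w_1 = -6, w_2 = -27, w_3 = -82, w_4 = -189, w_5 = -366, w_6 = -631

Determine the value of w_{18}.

1st diffs: -21, -55, -107, -177, -265.
2nd diffs: -34, -52, -70, -88.
3rd diffs: -18, -18, -18 (constant).
So w_k = -3k^3 + k^2 - 3k - 1.
Evaluating at k = 18 gives w_{18} = -17227.

-17227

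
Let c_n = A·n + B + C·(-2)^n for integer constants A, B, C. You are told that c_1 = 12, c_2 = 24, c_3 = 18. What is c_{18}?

Plug in n = 1, 2, 3: A + B - 2C = 12; 2A + B + 4C = 24; 3A + B - 8C = 18.
Subtracting the first from the second: A + 6C = 12.
Subtracting the second from the third: A - 12C = -6.
Solving: C = 1, A = 6, then B = 8.
Therefore c_{18} = 108 + 8 + 1·262144 = 262260.

262260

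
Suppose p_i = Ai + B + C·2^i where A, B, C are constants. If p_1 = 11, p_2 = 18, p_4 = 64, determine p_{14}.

The three given values yield: A + B + 2C = 11; 2A + B + 4C = 18; 4A + B + 16C = 64.
Subtracting the first from the second: A + 2C = 7.
Subtracting the second from the third: 2A + 12C = 46.
Solving: C = 4, A = -1, then B = 4.
So p_i = -1·i + 4 + 4·2^i; at i=14 this is 65526.

65526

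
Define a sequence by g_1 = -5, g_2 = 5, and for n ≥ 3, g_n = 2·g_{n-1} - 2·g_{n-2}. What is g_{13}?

320

g_3 = 20;  g_4 = 30;  g_5 = 20;  …;  g_{10} = 80;  g_{11} = 320;  g_{12} = 480;  g_{13} = 320.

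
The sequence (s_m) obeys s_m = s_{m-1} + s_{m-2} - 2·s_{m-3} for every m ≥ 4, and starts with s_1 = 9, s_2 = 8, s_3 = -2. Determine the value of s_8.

Applying the relation repeatedly:
s_4 = -12; s_5 = -30; s_6 = -38; s_7 = -44; s_8 = -22.

-22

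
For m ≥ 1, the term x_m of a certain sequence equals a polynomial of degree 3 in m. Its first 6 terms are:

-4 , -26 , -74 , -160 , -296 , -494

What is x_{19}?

-14170

1st diffs: -22, -48, -86, -136, -198.
2nd diffs: -26, -38, -50, -62.
3rd diffs: -12, -12, -12 (constant).
Newton forward-difference form: x_m = -4 + (-22)·C(m-1,1) + (-26)·C(m-1,2) + (-12)·C(m-1,3).
At m = 19: m-1 = 18, so x_{19} = -4 - 396 - 3978 - 9792 = -14170.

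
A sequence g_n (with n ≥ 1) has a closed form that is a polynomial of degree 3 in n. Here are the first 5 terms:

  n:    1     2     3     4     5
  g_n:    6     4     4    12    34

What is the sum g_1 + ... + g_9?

1st diffs: -2, 0, 8, 22.
2nd diffs: 2, 8, 14.
3rd diffs: 6, 6 (constant).
So g_n = n^3 - 5n^2 + 6n + 4.
Continuing: 76, 144, 244, 382.
Summing n = 1..9 (9 terms) gives 906.

906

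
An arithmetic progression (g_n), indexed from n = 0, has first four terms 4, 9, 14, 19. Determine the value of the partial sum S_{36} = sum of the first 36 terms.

Common difference d = 5.
g_n = 4 + (n - 0)·5.
g_{35} = 179; S = 36·(4 + 179)/2 = 3294.

3294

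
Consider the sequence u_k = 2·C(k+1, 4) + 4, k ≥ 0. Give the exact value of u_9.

424

C(10, 4) = 210, so u_9 = 424.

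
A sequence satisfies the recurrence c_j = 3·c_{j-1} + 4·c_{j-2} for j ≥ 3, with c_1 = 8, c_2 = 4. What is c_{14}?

161061268

Applying the relation repeatedly:
c_3 = 44, c_4 = 148, c_5 = 620, …, c_{11} = 2516588, c_{12} = 10066324, c_{13} = 40265324, c_{14} = 161061268.
(Characteristic roots are 4 and -1.)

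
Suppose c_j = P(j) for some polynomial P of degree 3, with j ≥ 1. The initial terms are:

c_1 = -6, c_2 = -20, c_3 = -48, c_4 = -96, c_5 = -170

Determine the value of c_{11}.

1st diffs: -14, -28, -48, -74.
2nd diffs: -14, -20, -26.
3rd diffs: -6, -6 (constant).
Newton forward-difference form: c_j = -6 + (-14)·C(j-1,1) + (-14)·C(j-1,2) + (-6)·C(j-1,3).
At j = 11: j-1 = 10, so c_{11} = -6 - 140 - 630 - 720 = -1496.

-1496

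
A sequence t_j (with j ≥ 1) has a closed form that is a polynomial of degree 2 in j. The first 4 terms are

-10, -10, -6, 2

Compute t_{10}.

134

1st diffs: 0, 4, 8.
2nd diffs: 4, 4 (constant).
So t_j = 2j^2 - 6j - 6.
Evaluating at j = 10 gives t_{10} = 134.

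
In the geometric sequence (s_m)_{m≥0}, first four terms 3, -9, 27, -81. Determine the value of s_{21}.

Common ratio r = -3.
s_m = 3·(-3)^(m-0).
s_{21} = 3·(-3)^21 = -31381059609.

-31381059609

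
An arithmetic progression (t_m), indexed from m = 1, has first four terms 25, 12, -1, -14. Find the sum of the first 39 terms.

Common difference d = -13.
t_m = 25 + (m - 1)·(-13).
t_{39} = -469; S = 39·(25 + (-469))/2 = -8658.

-8658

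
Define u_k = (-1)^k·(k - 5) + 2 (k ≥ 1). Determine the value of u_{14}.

11

(-1)^14 = 1; k - 5 at k=14 is 9; so u_{14} = 11.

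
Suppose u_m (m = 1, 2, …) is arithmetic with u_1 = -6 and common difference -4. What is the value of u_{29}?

u_m = -6 + (m - 1)·(-4).
u_{29} = -6 + 28·(-4) = -118.

-118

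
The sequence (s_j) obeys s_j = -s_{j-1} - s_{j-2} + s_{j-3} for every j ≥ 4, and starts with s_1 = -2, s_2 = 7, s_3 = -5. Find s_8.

Iterate the recurrence:
s_4 = -4, s_5 = 16, s_6 = -17, s_7 = -3, s_8 = 36.

36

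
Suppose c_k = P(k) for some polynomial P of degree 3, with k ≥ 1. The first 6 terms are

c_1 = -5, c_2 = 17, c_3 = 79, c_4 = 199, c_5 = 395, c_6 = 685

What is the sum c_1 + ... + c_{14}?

34510

1st diffs: 22, 62, 120, 196, 290.
2nd diffs: 40, 58, 76, 94.
3rd diffs: 18, 18, 18 (constant).
Newton forward-difference form: c_k = -5 + 22·C(k-1,1) + 40·C(k-1,2) + 18·C(k-1,3).
Continuing: …, 1087, 1619, 2299, 3145, …, c_{14} = 8549.
Summing k = 1..14 (14 terms) gives 34510.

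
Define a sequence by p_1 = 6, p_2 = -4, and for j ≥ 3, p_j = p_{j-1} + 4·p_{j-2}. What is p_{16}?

1743044

Step forward from the initial values:
p_3 = 20;  p_4 = 4;  p_5 = 84;  …;  p_{13} = 104916;  p_{14} = 264676;  p_{15} = 684340;  p_{16} = 1743044.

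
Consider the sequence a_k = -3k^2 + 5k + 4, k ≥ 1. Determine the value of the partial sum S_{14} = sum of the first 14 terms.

-2464

Over k = 1..14: Σk = 105, Σk² = 1015.
Total = (-3)·1015 + (5)·105 + (4)·14 = -2464.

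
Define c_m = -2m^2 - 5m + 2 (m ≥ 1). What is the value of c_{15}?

-523

c_{15} = -2·15^2 - 5·15 + 2 = -523.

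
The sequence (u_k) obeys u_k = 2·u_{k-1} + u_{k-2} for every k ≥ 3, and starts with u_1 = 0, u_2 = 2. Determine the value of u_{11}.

Iterate the recurrence:
u_3 = 4  u_4 = 10  u_5 = 24  u_6 = 58  u_7 = 140  u_8 = 338  u_9 = 816  u_{10} = 1970  u_{11} = 4756.

4756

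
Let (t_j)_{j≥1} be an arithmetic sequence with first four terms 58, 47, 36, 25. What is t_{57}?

-558

Common difference d = -11.
t_j = 58 + (j - 1)·(-11).
t_{57} = 58 + 56·(-11) = -558.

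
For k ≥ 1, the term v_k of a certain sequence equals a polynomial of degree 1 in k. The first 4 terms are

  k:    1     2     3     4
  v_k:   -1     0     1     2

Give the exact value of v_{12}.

1st diffs: 1, 1, 1 (constant).
So v_k = k - 2.
Evaluating at k = 12 gives v_{12} = 10.

10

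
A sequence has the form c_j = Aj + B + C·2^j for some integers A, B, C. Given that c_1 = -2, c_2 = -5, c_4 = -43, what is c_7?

Write the equations: A + B + 2C = -2; 2A + B + 4C = -5; 4A + B + 16C = -43.
Subtracting the first from the second: A + 2C = -3.
Subtracting the second from the third: 2A + 12C = -38.
Solving: C = -4, A = 5, then B = 1.
Hence c_7 = 5·7 + 1 + (-4)·128 = -476.

-476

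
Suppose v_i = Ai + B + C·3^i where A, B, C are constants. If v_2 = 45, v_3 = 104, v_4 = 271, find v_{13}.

Plug in i = 2, 3, 4: 2A + B + 9C = 45; 3A + B + 27C = 104; 4A + B + 81C = 271.
Subtracting the first from the second: A + 18C = 59.
Subtracting the second from the third: A + 54C = 167.
Solving: C = 3, A = 5, then B = 8.
Hence v_{13} = 5·13 + 8 + 3·1594323 = 4783042.

4783042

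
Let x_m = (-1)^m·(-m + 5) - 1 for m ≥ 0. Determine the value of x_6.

(-1)^6 = 1; -m + 5 at m=6 is -1; so x_6 = -2.

-2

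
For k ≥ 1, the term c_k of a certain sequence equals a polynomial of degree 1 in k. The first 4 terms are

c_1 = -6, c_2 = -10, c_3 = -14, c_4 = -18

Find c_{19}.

-78

1st diffs: -4, -4, -4 (constant).
So c_k = -4k - 2.
Evaluating at k = 19 gives c_{19} = -78.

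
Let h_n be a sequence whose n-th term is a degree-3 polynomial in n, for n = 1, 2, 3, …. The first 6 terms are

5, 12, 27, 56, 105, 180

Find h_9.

621

1st diffs: 7, 15, 29, 49, 75.
2nd diffs: 8, 14, 20, 26.
3rd diffs: 6, 6, 6 (constant).
Newton forward-difference form: h_n = 5 + 7·C(n-1,1) + 8·C(n-1,2) + 6·C(n-1,3).
At n = 9: n-1 = 8, so h_9 = 5 + 56 + 224 + 336 = 621.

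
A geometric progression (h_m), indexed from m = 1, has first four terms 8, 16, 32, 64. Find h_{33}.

Common ratio r = 2.
h_m = 8·2^(m-1).
h_{33} = 8·2^32 = 34359738368.

34359738368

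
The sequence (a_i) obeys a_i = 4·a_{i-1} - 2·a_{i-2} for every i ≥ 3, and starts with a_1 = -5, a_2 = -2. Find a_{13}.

824000

Applying the relation repeatedly:
a_3 = 2  a_4 = 12  a_5 = 44  …  a_{10} = 20704  a_{11} = 70688  a_{12} = 241344  a_{13} = 824000.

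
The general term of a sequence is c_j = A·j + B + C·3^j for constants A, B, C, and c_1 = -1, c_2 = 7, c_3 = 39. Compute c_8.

The three given values yield: A + B + 3C = -1; 2A + B + 9C = 7; 3A + B + 27C = 39.
Subtracting the first from the second: A + 6C = 8.
Subtracting the second from the third: A + 18C = 32.
Solving: C = 2, A = -4, then B = -3.
So c_j = -4·j + (-3) + 2·3^j; at j=8 this is 13087.

13087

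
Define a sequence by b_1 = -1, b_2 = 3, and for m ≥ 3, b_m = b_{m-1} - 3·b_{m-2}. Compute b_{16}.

b_3 = 6; b_4 = -3; b_5 = -21; …; b_{13} = 1239; b_{14} = -1317; b_{15} = -5034; b_{16} = -1083.

-1083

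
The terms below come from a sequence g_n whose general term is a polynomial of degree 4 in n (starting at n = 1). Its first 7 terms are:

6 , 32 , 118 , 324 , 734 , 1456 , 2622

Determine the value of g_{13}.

29358

1st diffs: 26, 86, 206, 410, 722, 1166.
2nd diffs: 60, 120, 204, 312, 444.
3rd diffs: 60, 84, 108, 132.
4th diffs: 24, 24, 24 (constant).
Newton forward-difference form: g_n = 6 + 26·C(n-1,1) + 60·C(n-1,2) + 60·C(n-1,3) + 24·C(n-1,4).
At n = 13: n-1 = 12, so g_{13} = 6 + 312 + 3960 + 13200 + 11880 = 29358.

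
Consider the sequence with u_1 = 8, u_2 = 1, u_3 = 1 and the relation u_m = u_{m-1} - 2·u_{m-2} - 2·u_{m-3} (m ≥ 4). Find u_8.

107

Step forward from the initial values:
u_4 = -17  u_5 = -21  u_6 = 11  u_7 = 87  u_8 = 107.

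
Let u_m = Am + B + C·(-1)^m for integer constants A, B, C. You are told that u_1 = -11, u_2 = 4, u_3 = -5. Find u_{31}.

79

Plug in m = 1, 2, 3: A + B - C = -11; 2A + B + C = 4; 3A + B - C = -5.
Subtracting the first from the second: A + 2C = 15.
Subtracting the second from the third: A - 2C = -9.
Solving: C = 6, A = 3, then B = -8.
Therefore u_{31} = 93 + (-8) + 6·(-1) = 79.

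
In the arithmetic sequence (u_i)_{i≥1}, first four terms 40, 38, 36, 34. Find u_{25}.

-8

Common difference d = -2.
u_i = 40 + (i - 1)·(-2).
u_{25} = 40 + 24·(-2) = -8.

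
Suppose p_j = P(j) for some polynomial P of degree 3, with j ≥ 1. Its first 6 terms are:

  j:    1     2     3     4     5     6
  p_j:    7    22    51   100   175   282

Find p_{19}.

1st diffs: 15, 29, 49, 75, 107.
2nd diffs: 14, 20, 26, 32.
3rd diffs: 6, 6, 6 (constant).
So p_j = j^3 + j^2 + 5j.
Evaluating at j = 19 gives p_{19} = 7315.

7315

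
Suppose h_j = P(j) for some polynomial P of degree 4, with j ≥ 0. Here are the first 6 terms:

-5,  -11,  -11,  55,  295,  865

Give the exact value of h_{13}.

1st diffs: -6, 0, 66, 240, 570.
2nd diffs: 6, 66, 174, 330.
3rd diffs: 60, 108, 156.
4th diffs: 48, 48 (constant).
So h_j = 2j^4 - 2j^3 - 5j^2 - j - 5.
Evaluating at j = 13 gives h_{13} = 51865.

51865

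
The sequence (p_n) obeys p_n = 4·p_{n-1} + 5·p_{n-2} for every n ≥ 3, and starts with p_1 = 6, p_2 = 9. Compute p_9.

976566

p_3 = 66;  p_4 = 309;  p_5 = 1566;  p_6 = 7809;  p_7 = 39066;  p_8 = 195309;  p_9 = 976566.
(Characteristic roots are 5 and -1.)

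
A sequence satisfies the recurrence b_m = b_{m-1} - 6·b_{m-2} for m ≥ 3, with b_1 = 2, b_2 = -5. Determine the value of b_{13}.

Compute successive terms:
b_3 = -17, b_4 = 13, b_5 = 115, …, b_{10} = 8293, b_{11} = -9965, b_{12} = -59723, b_{13} = 67.

67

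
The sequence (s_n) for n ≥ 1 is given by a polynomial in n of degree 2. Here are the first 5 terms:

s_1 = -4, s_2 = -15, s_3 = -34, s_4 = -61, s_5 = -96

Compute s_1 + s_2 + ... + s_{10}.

-1495

1st diffs: -11, -19, -27, -35.
2nd diffs: -8, -8, -8 (constant).
So s_n = -4n^2 + n - 1.
Continuing: …, -139, -190, -249, -316, …, s_{10} = -391.
Summing n = 1..10 (10 terms) gives -1495.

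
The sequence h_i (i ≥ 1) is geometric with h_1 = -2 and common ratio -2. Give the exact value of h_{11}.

-2048

h_i = (-2)·(-2)^(i-1).
h_{11} = (-2)·(-2)^10 = -2048.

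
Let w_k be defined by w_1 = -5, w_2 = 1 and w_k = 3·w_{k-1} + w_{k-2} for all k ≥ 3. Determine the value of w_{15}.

Step forward from the initial values:
w_3 = -2;  w_4 = -5;  w_5 = -17;  …;  w_{12} = -72704;  w_{13} = -240125;  w_{14} = -793079;  w_{15} = -2619362.

-2619362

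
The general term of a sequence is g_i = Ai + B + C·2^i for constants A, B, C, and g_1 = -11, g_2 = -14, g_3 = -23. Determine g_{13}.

Write the equations: A + B + 2C = -11; 2A + B + 4C = -14; 3A + B + 8C = -23.
Subtracting the first from the second: A + 2C = -3.
Subtracting the second from the third: A + 4C = -9.
Solving: C = -3, A = 3, then B = -8.
Therefore g_{13} = 39 + (-8) + (-3)·8192 = -24545.

-24545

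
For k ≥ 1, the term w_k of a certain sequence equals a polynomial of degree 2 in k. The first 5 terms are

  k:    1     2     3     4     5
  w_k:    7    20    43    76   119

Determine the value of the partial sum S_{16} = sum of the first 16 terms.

1st diffs: 13, 23, 33, 43.
2nd diffs: 10, 10, 10 (constant).
So w_k = 5k^2 - 2k + 4.
Continuing: …, 172, 235, 308, 391, …, w_{16} = 1252.
Summing k = 1..16 (16 terms) gives 7272.

7272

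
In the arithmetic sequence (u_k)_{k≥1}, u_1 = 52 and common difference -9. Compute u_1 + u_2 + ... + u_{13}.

u_k = 52 + (k - 1)·(-9).
u_{13} = -56; S = 13·(52 + (-56))/2 = -26.

-26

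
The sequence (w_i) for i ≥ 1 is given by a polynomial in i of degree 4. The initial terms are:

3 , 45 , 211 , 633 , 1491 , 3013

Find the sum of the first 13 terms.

1st diffs: 42, 166, 422, 858, 1522.
2nd diffs: 124, 256, 436, 664.
3rd diffs: 132, 180, 228.
4th diffs: 48, 48 (constant).
Newton forward-difference form: w_i = 3 + 42·C(i-1,1) + 124·C(i-1,2) + 132·C(i-1,3) + 48·C(i-1,4).
Continuing: …, 5475, 9201, 14563, 21981, …, w_{13} = 61491.
Summing i = 1..13 (13 terms) gives 194935.

194935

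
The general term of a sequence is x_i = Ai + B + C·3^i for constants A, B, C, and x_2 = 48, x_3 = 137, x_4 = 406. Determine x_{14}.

Write the equations: 2A + B + 9C = 48; 3A + B + 27C = 137; 4A + B + 81C = 406.
Subtracting the first from the second: A + 18C = 89.
Subtracting the second from the third: A + 54C = 269.
Solving: C = 5, A = -1, then B = 5.
Therefore x_{14} = -14 + 5 + 5·4782969 = 23914836.

23914836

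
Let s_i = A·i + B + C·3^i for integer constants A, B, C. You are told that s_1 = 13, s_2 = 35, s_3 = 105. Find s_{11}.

At i = 1, 2, 3: A + B + 3C = 13; 2A + B + 9C = 35; 3A + B + 27C = 105.
Subtracting the first from the second: A + 6C = 22.
Subtracting the second from the third: A + 18C = 70.
Solving: C = 4, A = -2, then B = 3.
Hence s_{11} = -2·11 + 3 + 4·177147 = 708569.

708569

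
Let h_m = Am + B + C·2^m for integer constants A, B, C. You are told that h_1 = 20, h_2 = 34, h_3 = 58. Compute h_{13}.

At m = 1, 2, 3: A + B + 2C = 20; 2A + B + 4C = 34; 3A + B + 8C = 58.
Subtracting the first from the second: A + 2C = 14.
Subtracting the second from the third: A + 4C = 24.
Solving: C = 5, A = 4, then B = 6.
So h_m = 4·m + 6 + 5·2^m; at m=13 this is 41018.

41018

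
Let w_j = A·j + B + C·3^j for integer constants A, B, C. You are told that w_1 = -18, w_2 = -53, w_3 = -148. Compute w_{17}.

The three given values yield: A + B + 3C = -18; 2A + B + 9C = -53; 3A + B + 27C = -148.
Subtracting the first from the second: A + 6C = -35.
Subtracting the second from the third: A + 18C = -95.
Solving: C = -5, A = -5, then B = 2.
Hence w_{17} = -5·17 + 2 + (-5)·129140163 = -645700898.

-645700898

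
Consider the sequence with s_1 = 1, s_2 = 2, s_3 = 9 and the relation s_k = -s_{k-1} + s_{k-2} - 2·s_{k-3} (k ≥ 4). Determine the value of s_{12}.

s_4 = -9;  s_5 = 14;  s_6 = -41;  s_7 = 73;  s_8 = -142;  s_9 = 297;  s_{10} = -585;  s_{11} = 1166;  s_{12} = -2345.

-2345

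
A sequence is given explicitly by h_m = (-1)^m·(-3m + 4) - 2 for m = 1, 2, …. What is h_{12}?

-34

(-1)^12 = 1; -3m + 4 at m=12 is -32; so h_{12} = -34.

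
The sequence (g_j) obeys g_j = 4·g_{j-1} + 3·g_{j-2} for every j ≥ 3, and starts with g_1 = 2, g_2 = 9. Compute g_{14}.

913328961

g_3 = 42; g_4 = 195; g_5 = 906; …; g_{11} = 9108762; g_{12} = 42317043; g_{13} = 196594458; g_{14} = 913328961.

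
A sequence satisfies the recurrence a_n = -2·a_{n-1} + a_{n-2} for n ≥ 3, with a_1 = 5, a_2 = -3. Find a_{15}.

409651

Step forward from the initial values:
a_3 = 11; a_4 = -25; a_5 = 61; …; a_{12} = -29113; a_{13} = 70285; a_{14} = -169683; a_{15} = 409651.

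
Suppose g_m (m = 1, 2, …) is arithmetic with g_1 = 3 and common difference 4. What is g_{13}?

51

g_m = 3 + (m - 1)·4.
g_{13} = 3 + 12·4 = 51.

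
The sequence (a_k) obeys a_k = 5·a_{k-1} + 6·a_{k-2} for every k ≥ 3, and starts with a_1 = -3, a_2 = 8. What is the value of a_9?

Step forward from the initial values:
a_3 = 22; a_4 = 158; a_5 = 922; a_6 = 5558; a_7 = 33322; a_8 = 199958; a_9 = 1199722.
(Characteristic roots are 6 and -1.)

1199722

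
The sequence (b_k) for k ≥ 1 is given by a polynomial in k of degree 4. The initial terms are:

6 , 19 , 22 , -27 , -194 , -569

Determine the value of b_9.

-4202

1st diffs: 13, 3, -49, -167, -375.
2nd diffs: -10, -52, -118, -208.
3rd diffs: -42, -66, -90.
4th diffs: -24, -24 (constant).
Newton forward-difference form: b_k = 6 + 13·C(k-1,1) + (-10)·C(k-1,2) + (-42)·C(k-1,3) + (-24)·C(k-1,4).
At k = 9: k-1 = 8, so b_9 = 6 + 104 - 280 - 2352 - 1680 = -4202.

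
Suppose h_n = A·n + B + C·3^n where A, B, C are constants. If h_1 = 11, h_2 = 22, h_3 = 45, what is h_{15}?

The three given values yield: A + B + 3C = 11; 2A + B + 9C = 22; 3A + B + 27C = 45.
Subtracting the first from the second: A + 6C = 11.
Subtracting the second from the third: A + 18C = 23.
Solving: C = 1, A = 5, then B = 3.
So h_n = 5·n + 3 + 1·3^n; at n=15 this is 14348985.

14348985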